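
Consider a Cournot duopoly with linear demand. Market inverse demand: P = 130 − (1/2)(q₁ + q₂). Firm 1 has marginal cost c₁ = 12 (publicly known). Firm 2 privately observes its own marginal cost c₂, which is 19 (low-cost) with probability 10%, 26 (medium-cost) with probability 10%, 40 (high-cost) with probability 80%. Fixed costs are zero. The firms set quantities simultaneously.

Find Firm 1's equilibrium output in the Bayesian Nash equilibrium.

95

Type-c best response for Firm 2: q₂(c) = (130 − c) − q₁/2.
Firm 1 maximizes expected profit; its first-order condition is 130 − q₁ − (1/2)E[q₂] − 12 = 0.
Substituting E[q₂] and solving: E[c₂] = 36.5, so q₁ = (130 − 2·12 + 36.5)/(3/2) = 95.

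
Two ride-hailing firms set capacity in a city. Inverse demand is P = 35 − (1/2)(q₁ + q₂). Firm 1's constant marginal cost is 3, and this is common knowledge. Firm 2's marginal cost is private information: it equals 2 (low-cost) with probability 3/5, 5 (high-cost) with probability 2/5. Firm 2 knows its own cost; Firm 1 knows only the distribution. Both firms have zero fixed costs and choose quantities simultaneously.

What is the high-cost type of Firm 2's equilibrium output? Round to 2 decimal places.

Firm 2 with cost c maximizes (35 − (1/2)(q₁+q₂) − c)·q₂, giving q₂(c) = (35 − c − (1/2)q₁).
E[c₂] = 3/5·2 + 2/5·5 = 3.2
Firm 1's FOC against E[q₂] yields q₁ = (35 − 2·3 + E[c₂])/(3/2) = (35 − 6 + 3.2)/(3/2) = 21.4667.
q₂(high-cost) = (35 − 5 − (1/2)·21.4667) = 19.2667.

19.27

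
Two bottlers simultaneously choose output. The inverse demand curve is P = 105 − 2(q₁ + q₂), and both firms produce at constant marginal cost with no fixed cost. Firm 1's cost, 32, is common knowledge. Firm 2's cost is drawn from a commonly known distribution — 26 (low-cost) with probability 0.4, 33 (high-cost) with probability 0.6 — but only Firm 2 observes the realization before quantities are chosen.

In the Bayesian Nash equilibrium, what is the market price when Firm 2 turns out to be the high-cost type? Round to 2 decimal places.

57.13

Firm 2 with cost c maximizes (105 − 2(q₁+q₂) − c)·q₂, giving q₂(c) = (105 − c − 2q₁)/4.
E[c₂] = 0.4·26 + 0.6·33 = 30.2
Firm 1's FOC against E[q₂] yields q₁ = (105 − 2·32 + E[c₂])/6 = (105 − 64 + 30.2)/6 = 11.8667.
q₂(high-cost) = 12.0667, so P = 105 − 2·(11.8667 + 12.0667) = 57.1333.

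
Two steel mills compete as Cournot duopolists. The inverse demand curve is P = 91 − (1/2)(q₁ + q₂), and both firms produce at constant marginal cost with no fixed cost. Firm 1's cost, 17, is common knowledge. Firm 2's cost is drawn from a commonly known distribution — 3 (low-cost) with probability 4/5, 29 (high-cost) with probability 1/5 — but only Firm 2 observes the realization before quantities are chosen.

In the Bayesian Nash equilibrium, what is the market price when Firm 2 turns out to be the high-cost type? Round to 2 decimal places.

49.13

Firm 2 with cost c maximizes (91 − (1/2)(q₁+q₂) − c)·q₂, giving q₂(c) = (91 − c − (1/2)q₁).
E[c₂] = 4/5·3 + 1/5·29 = 8.2
Firm 1's FOC against E[q₂] yields q₁ = (91 − 2·17 + E[c₂])/(3/2) = (91 − 34 + 8.2)/(3/2) = 43.4667.
q₂(high-cost) = 40.2667, so P = 91 − (1/2)·(43.4667 + 40.2667) = 49.1333.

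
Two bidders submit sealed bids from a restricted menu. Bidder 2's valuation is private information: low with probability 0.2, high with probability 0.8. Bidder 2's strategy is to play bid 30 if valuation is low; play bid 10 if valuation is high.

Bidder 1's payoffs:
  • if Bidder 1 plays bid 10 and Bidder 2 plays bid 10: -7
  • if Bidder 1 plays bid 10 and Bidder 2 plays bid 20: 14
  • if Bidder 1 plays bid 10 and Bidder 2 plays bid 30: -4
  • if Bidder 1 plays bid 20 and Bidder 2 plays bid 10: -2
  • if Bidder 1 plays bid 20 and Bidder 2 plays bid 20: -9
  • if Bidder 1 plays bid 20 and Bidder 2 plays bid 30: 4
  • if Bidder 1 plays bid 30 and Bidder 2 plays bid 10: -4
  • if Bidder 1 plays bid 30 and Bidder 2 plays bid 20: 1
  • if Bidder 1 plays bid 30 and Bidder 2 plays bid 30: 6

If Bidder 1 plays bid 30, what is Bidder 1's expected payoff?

E[bid 30] = 0.2·6 + 0.8·(-4) = 1.2 + (-3.2) = -2

-2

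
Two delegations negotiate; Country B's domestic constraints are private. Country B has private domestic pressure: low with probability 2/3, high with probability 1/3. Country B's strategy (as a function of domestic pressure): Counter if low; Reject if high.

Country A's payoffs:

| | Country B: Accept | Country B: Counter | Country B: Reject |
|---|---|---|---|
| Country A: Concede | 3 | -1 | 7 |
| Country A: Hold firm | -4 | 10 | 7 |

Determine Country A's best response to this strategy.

E[Concede] = 2/3·(-1) + 1/3·(7) = 5/3
E[Hold firm] = 2/3·(10) + 1/3·(7) = 9
Best response: Hold firm (9 is the largest).

Hold firm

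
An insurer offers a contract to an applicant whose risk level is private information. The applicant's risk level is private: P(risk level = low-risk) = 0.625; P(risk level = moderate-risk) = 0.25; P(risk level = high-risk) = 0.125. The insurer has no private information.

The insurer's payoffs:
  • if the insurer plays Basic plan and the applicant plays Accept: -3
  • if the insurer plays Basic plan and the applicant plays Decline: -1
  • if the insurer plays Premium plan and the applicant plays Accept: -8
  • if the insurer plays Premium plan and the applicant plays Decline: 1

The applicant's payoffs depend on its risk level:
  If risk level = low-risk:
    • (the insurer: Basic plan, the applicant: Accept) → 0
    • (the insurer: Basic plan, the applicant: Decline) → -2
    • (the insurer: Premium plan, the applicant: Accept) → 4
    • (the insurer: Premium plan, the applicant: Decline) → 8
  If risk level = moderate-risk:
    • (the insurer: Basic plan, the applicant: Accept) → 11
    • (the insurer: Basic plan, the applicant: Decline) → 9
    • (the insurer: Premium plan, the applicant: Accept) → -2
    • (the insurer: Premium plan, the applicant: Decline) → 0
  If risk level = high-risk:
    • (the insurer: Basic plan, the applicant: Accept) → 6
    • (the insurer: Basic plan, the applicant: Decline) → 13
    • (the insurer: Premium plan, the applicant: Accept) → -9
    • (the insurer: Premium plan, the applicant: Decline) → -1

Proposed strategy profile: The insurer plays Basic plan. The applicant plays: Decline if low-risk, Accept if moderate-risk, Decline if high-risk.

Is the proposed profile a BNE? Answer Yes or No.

No

The insurer plays Basic plan: E[Basic plan] = 0.625·(-1) + 0.25·(-3) + 0.125·(-1) = -1.5; E[Premium plan] = -1.25. Not best-responding. ✗
The applicant (risk level low-risk), facing Basic plan: Accept gives 0, Decline gives -2. Proposed Decline is not best — profitable deviation exists. ✗
The applicant (risk level moderate-risk), facing Basic plan: Accept gives 11, Decline gives 9. Proposed Accept is best. ✓
The applicant (risk level high-risk), facing Basic plan: Accept gives 6, Decline gives 13. Proposed Decline is best. ✓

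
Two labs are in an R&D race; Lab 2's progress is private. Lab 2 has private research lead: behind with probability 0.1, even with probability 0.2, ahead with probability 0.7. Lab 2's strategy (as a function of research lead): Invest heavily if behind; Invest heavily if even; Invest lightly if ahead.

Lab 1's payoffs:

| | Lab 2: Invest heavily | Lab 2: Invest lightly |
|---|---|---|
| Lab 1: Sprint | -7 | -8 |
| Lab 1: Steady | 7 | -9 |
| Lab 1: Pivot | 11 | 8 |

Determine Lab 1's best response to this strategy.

Pivot

E[Sprint] = 0.1·(-7) + 0.2·(-7) + 0.7·(-8) = -7.7
E[Steady] = 0.1·(7) + 0.2·(7) + 0.7·(-9) = -4.2
E[Pivot] = 0.1·(11) + 0.2·(11) + 0.7·(8) = 8.9
Best response: Pivot (8.9 is the largest).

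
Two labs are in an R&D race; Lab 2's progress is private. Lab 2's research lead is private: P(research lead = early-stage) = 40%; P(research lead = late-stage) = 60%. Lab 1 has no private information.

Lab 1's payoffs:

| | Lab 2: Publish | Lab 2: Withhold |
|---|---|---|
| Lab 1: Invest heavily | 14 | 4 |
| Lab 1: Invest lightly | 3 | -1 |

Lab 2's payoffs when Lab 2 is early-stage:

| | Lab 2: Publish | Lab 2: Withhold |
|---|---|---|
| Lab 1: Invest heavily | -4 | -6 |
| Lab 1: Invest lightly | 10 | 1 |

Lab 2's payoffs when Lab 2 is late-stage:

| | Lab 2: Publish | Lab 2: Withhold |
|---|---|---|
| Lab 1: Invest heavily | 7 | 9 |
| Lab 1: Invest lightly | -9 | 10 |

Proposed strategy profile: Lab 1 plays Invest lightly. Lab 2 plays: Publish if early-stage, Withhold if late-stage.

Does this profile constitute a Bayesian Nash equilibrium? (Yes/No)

No

Lab 1 plays Invest lightly: E[Invest lightly] = 0.4·(3) + 0.6·(-1) = 0.6; E[Invest heavily] = 8. Not best-responding. ✗
Lab 2 (research lead early-stage), facing Invest lightly: Publish gives 10, Withhold gives 1. Proposed Publish is best. ✓
Lab 2 (research lead late-stage), facing Invest lightly: Publish gives -9, Withhold gives 10. Proposed Withhold is best. ✓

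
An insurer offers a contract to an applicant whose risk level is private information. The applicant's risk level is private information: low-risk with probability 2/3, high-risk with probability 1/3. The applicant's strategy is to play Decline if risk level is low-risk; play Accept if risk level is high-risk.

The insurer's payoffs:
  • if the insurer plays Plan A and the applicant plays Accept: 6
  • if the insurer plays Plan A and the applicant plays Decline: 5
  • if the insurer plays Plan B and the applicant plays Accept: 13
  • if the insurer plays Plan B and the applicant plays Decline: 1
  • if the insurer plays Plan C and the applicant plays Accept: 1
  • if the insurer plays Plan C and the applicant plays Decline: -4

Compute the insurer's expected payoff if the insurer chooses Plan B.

Take the expectation over the applicant's risk level, weighting each type's action by its prior probability.
E[Plan B] = 2/3·1 + 1/3·13 = 2/3 + 13/3 = 5

5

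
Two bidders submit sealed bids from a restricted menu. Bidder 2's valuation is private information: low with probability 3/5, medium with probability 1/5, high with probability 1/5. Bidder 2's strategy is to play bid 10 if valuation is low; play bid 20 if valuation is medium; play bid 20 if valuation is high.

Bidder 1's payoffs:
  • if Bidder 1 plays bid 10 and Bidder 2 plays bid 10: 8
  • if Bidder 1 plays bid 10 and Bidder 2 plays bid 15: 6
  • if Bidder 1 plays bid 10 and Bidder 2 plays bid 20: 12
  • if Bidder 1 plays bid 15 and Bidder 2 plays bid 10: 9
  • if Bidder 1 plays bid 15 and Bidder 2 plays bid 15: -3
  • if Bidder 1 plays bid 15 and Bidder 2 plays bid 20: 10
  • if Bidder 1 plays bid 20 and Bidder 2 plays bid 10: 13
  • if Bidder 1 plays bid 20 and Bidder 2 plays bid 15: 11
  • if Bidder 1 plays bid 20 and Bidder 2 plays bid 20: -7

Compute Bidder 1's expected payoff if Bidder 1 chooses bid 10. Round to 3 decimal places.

9.600

E[bid 10] = 3/5·8 + 1/5·12 + 1/5·12 = 24/5 + 12/5 + 12/5 = 48/5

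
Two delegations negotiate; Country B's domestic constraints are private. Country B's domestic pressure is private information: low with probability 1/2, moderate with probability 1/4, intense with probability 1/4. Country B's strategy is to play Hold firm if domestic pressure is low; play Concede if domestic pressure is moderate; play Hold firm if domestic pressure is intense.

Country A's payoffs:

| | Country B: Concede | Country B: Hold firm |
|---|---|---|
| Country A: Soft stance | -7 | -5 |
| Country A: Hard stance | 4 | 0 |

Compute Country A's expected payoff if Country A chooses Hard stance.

1

Take the expectation over Country B's domestic pressure, weighting each type's action by its prior probability.
E[Hard stance] = 1/2·0 + 1/4·4 + 1/4·0 = 0 + 1 + 0 = 1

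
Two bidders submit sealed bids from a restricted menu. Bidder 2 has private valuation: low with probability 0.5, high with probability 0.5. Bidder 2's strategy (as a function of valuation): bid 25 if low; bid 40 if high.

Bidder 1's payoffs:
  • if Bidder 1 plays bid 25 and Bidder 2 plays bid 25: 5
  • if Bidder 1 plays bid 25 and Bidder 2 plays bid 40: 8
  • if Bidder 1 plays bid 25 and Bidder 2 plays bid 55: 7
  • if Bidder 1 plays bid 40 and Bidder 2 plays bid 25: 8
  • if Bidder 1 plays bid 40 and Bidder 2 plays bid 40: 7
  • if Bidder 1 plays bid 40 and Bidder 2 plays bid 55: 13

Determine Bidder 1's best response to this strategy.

bid 40

Compute Bidder 1's expected payoff for each action, taking the expectation over Bidder 2's type.
E[bid 25] = 0.5·(5) + 0.5·(8) = 6.5
E[bid 40] = 0.5·(8) + 0.5·(7) = 7.5
Best response: bid 40 (7.5 is the largest).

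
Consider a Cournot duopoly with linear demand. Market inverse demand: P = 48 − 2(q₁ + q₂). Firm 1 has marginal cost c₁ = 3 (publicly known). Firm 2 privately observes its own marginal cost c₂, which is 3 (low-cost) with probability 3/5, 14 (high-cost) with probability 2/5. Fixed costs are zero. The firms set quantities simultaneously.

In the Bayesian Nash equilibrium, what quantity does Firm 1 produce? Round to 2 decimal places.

Firm 2 with cost c maximizes (48 − 2(q₁+q₂) − c)·q₂, giving q₂(c) = (48 − c − 2q₁)/4.
E[c₂] = 3/5·3 + 2/5·14 = 7.4
Firm 1's FOC against E[q₂] yields q₁ = (48 − 2·3 + E[c₂])/6 = (48 − 6 + 7.4)/6 = 8.23333.

8.23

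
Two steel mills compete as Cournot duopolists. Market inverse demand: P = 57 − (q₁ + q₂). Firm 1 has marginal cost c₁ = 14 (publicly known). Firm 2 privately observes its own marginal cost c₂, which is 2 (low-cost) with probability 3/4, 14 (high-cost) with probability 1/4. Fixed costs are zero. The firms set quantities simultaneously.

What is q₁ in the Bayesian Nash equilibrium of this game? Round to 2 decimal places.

Type-c best response for Firm 2: q₂(c) = (57 − c)/2 − q₁/2.
Firm 1 maximizes expected profit; its first-order condition is 57 − 2q₁ − E[q₂] − 14 = 0.
Substituting E[q₂] and solving: E[c₂] = 5, so q₁ = (57 − 2·14 + 5)/3 = 11.3333.

11.33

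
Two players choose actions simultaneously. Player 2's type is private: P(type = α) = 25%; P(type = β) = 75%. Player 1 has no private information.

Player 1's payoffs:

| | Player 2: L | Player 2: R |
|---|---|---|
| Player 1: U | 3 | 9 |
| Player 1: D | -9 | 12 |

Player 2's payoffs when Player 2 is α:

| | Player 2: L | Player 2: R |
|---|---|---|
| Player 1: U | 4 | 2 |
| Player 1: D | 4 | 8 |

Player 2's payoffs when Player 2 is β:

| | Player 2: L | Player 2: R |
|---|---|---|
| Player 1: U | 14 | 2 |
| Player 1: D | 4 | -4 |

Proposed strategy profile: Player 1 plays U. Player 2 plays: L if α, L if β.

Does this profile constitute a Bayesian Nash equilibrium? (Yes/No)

Yes

A profile is a BNE iff every type of every player is best-responding given beliefs about the other side.
Player 1 plays U: E[U] = 0.25·(3) + 0.75·(3) = 3; E[D] = -9. Best-responding. ✓
Player 2 (type α), facing U: L gives 4, R gives 2. Proposed L is best. ✓
Player 2 (type β), facing U: L gives 14, R gives 2. Proposed L is best. ✓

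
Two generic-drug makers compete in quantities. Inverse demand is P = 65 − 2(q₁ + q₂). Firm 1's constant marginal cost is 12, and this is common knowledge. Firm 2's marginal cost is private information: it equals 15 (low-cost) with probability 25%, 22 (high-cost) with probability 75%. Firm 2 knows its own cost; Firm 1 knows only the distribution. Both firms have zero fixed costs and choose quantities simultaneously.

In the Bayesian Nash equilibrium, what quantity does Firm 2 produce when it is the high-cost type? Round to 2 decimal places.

5.65

Type-c best response for Firm 2: q₂(c) = (65 − c)/4 − q₁/2.
Firm 1 maximizes expected profit; its first-order condition is 65 − 4q₁ − 2E[q₂] − 12 = 0.
Substituting E[q₂] and solving: E[c₂] = 20.25, so q₁ = (65 − 2·12 + 20.25)/6 = 10.2083.
q₂(high-cost) = (65 − 22 − 2·10.2083)/4 = 5.64583.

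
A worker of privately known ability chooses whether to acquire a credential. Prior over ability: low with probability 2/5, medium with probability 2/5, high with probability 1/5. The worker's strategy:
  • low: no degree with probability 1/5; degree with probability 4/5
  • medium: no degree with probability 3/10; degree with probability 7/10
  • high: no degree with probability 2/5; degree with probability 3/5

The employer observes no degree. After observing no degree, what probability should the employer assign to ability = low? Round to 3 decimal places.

P(no degree) = (2/5)·(1/5) + (2/5)·(3/10) + (1/5)·(2/5) = 7/25
P(low | no degree) = ((2/5)·(1/5)) / (7/25) = (2/25) / (7/25) = 2/7

0.286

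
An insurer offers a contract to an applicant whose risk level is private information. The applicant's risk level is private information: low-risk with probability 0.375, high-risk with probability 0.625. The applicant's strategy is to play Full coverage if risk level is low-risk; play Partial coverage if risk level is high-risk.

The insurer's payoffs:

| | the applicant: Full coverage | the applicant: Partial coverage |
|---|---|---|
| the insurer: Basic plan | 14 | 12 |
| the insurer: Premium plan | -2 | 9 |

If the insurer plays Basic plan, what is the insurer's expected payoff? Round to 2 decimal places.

E[Basic plan] = 0.375·14 + 0.625·12 = 5.25 + 7.5 = 12.75

12.75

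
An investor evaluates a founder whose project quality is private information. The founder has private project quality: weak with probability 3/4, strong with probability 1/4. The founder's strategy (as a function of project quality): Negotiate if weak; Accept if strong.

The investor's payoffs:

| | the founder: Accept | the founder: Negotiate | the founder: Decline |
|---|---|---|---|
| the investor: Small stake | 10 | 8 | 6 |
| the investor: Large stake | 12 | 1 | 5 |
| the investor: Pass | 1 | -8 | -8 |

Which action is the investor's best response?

E[Small stake] = 3/4·(8) + 1/4·(10) = 17/2
E[Large stake] = 3/4·(1) + 1/4·(12) = 15/4
E[Pass] = 3/4·(-8) + 1/4·(1) = -23/4
Best response: Small stake (17/2 is the largest).

Small stake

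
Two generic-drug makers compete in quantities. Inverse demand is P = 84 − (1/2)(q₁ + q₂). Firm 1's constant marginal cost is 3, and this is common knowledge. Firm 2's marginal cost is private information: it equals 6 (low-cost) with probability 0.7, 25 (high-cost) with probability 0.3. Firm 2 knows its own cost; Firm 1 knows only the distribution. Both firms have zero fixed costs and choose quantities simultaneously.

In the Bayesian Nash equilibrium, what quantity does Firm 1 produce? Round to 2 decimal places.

59.80

Firm 2 with cost c maximizes (84 − (1/2)(q₁+q₂) − c)·q₂, giving q₂(c) = (84 − c − (1/2)q₁).
E[c₂] = 0.7·6 + 0.3·25 = 11.7
Firm 1's FOC against E[q₂] yields q₁ = (84 − 2·3 + E[c₂])/(3/2) = (84 − 6 + 11.7)/(3/2) = 59.8.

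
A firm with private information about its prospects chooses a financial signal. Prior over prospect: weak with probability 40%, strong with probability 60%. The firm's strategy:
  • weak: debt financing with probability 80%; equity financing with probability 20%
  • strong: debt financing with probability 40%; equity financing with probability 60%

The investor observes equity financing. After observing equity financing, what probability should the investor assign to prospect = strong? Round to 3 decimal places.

0.818

Apply Bayes' rule using the sender's strategy as the likelihood.
P(equity financing) = 0.4·0.2 + 0.6·0.6 = 0.44
P(strong | equity financing) = (0.6·0.6) / 0.44 = 0.36 / 0.44 = 0.818182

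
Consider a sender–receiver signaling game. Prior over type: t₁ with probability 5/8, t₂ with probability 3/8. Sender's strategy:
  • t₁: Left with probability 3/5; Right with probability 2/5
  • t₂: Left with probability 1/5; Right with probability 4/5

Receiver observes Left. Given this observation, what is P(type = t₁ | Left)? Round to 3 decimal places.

P(Left) = (5/8)·(3/5) + (3/8)·(1/5) = 9/20
P(t₁ | Left) = ((5/8)·(3/5)) / (9/20) = (3/8) / (9/20) = 5/6

0.833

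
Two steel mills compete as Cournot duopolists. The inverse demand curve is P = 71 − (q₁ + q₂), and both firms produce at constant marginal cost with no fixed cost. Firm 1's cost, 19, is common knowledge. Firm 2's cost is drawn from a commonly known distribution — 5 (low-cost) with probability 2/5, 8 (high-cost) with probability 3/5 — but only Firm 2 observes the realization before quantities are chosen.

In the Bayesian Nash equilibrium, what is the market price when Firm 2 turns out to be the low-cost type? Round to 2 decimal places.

31.37

Type-c best response for Firm 2: q₂(c) = (71 − c)/2 − q₁/2.
Firm 1 maximizes expected profit; its first-order condition is 71 − 2q₁ − E[q₂] − 19 = 0.
Substituting E[q₂] and solving: E[c₂] = 6.8, so q₁ = (71 − 2·19 + 6.8)/3 = 13.2667.
q₂(low-cost) = 26.3667, so P = 71 − (13.2667 + 26.3667) = 31.3667.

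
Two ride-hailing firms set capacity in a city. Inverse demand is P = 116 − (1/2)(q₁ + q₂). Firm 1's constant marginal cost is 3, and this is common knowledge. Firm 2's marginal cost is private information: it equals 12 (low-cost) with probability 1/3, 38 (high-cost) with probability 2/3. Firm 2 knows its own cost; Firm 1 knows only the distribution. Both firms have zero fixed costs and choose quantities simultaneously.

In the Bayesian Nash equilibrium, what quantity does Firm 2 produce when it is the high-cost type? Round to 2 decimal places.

Each type of Firm 2 best-responds to q₁; Firm 1 best-responds to the expected q₂ over Firm 2's types.
Firm 2 with cost c maximizes (116 − (1/2)(q₁+q₂) − c)·q₂, giving q₂(c) = (116 − c − (1/2)q₁).
E[c₂] = 1/3·12 + 2/3·38 = 29.3333
Firm 1's FOC against E[q₂] yields q₁ = (116 − 2·3 + E[c₂])/(3/2) = (116 − 6 + 29.3333)/(3/2) = 92.8889.
q₂(high-cost) = (116 − 38 − (1/2)·92.8889) = 31.5556.

31.56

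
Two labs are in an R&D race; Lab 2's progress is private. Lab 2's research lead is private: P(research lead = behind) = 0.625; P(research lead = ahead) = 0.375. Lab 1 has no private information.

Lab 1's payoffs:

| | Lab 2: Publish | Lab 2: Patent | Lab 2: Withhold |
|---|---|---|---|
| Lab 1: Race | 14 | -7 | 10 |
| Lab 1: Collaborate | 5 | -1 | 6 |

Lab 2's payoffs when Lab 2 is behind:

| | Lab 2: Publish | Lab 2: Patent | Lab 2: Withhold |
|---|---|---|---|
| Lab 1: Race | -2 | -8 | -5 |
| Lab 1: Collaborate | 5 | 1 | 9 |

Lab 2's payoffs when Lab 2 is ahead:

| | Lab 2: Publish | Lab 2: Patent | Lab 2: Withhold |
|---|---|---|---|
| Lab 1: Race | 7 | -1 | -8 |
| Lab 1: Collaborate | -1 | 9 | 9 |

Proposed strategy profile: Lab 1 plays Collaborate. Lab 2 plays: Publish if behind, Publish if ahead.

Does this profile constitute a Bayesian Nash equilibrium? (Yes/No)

No

A profile is a BNE iff every type of every player is best-responding given beliefs about the other side.
Lab 1 plays Collaborate: E[Collaborate] = 0.625·(5) + 0.375·(5) = 5; E[Race] = 14. Not best-responding. ✗
Lab 2 (research lead behind), facing Collaborate: Publish gives 5, Patent gives 1, Withhold gives 9. Proposed Publish is not best — profitable deviation exists. ✗
Lab 2 (research lead ahead), facing Collaborate: Publish gives -1, Patent gives 9, Withhold gives 9. Proposed Publish is not best — profitable deviation exists. ✗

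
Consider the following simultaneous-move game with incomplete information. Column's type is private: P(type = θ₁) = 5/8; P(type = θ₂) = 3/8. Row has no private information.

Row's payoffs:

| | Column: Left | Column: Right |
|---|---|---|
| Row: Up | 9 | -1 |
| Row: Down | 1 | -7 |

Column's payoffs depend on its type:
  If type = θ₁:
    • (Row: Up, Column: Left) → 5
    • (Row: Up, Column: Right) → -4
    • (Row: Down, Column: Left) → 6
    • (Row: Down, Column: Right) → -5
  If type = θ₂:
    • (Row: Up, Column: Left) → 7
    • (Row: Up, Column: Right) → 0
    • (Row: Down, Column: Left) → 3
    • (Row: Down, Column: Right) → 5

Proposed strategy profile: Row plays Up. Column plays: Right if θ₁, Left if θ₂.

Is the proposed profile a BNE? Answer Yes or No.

No

Row plays Up: E[Up] = 5/8·(-1) + 3/8·(9) = 11/4; E[Down] = -4. Best-responding. ✓
Column (type θ₁), facing Up: Left gives 5, Right gives -4. Proposed Right is not best — profitable deviation exists. ✗
Column (type θ₂), facing Up: Left gives 7, Right gives 0. Proposed Left is best. ✓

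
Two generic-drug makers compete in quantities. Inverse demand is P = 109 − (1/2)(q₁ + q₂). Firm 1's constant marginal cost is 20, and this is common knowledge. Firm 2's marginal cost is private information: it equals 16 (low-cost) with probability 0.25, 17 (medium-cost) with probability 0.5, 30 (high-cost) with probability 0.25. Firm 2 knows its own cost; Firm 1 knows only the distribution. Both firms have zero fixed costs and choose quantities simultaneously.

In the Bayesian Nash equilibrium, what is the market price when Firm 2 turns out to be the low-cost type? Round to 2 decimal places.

47.67

Type-c best response for Firm 2: q₂(c) = (109 − c) − q₁/2.
Firm 1 maximizes expected profit; its first-order condition is 109 − q₁ − (1/2)E[q₂] − 20 = 0.
Substituting E[q₂] and solving: E[c₂] = 20, so q₁ = (109 − 2·20 + 20)/(3/2) = 59.3333.
q₂(low-cost) = 63.3333, so P = 109 − (1/2)·(59.3333 + 63.3333) = 47.6667.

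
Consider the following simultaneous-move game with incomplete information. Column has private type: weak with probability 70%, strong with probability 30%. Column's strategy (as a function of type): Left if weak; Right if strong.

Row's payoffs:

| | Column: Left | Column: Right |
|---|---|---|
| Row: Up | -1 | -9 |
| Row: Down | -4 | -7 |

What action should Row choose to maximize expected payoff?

Up

Compute Row's expected payoff for each action, taking the expectation over Column's type.
E[Up] = 0.7·(-1) + 0.3·(-9) = -3.4
E[Down] = 0.7·(-4) + 0.3·(-7) = -4.9
Best response: Up (-3.4 is the largest).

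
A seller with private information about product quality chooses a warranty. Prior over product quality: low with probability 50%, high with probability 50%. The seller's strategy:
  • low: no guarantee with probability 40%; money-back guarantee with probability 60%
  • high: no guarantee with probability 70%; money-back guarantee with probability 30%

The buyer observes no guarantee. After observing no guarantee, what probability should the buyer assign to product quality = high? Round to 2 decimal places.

P(no guarantee) = 0.5·0.4 + 0.5·0.7 = 0.55
P(high | no guarantee) = (0.5·0.7) / 0.55 = 0.35 / 0.55 = 0.636364

0.64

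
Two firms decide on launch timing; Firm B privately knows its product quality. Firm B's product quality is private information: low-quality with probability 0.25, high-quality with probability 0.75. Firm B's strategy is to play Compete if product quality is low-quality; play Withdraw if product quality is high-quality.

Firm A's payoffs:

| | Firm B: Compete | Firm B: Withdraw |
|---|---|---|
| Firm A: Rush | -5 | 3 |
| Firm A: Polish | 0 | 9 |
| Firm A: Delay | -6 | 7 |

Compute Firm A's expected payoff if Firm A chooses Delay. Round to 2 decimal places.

Take the expectation over Firm B's product quality, weighting each type's action by its prior probability.
E[Delay] = 0.25·(-6) + 0.75·7 = (-1.5) + 5.25 = 3.75

3.75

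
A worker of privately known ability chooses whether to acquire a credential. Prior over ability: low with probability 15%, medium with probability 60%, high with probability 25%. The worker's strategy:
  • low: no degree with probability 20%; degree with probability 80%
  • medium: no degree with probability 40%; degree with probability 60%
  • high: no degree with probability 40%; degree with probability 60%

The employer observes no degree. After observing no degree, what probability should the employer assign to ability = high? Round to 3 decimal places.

Apply Bayes' rule using the sender's strategy as the likelihood.
P(no degree) = 0.15·0.2 + 0.6·0.4 + 0.25·0.4 = 0.37
P(high | no degree) = (0.25·0.4) / 0.37 = 0.1 / 0.37 = 0.27027

0.270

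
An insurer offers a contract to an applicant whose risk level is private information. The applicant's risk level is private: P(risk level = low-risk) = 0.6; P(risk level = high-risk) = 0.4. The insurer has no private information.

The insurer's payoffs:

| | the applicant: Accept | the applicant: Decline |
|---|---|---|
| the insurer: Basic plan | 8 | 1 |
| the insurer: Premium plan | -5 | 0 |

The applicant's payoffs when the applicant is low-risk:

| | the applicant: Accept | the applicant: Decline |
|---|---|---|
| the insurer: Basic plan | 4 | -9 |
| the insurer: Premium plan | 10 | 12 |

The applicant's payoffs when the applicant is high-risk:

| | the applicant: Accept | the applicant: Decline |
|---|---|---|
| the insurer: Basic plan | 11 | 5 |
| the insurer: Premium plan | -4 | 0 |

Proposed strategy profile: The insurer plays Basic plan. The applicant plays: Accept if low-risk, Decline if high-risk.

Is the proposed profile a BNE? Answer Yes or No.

No

The insurer plays Basic plan: E[Basic plan] = 0.6·(8) + 0.4·(1) = 5.2; E[Premium plan] = -3. Best-responding. ✓
The applicant (risk level low-risk), facing Basic plan: Accept gives 4, Decline gives -9. Proposed Accept is best. ✓
The applicant (risk level high-risk), facing Basic plan: Accept gives 11, Decline gives 5. Proposed Decline is not best — profitable deviation exists. ✗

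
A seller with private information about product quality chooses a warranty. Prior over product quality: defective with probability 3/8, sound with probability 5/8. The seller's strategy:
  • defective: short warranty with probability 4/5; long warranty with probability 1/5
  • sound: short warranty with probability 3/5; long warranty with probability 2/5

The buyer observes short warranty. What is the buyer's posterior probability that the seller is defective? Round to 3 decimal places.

Apply Bayes' rule using the sender's strategy as the likelihood.
P(short warranty) = (3/8)·(4/5) + (5/8)·(3/5) = 27/40
P(defective | short warranty) = ((3/8)·(4/5)) / (27/40) = (3/10) / (27/40) = 4/9

0.444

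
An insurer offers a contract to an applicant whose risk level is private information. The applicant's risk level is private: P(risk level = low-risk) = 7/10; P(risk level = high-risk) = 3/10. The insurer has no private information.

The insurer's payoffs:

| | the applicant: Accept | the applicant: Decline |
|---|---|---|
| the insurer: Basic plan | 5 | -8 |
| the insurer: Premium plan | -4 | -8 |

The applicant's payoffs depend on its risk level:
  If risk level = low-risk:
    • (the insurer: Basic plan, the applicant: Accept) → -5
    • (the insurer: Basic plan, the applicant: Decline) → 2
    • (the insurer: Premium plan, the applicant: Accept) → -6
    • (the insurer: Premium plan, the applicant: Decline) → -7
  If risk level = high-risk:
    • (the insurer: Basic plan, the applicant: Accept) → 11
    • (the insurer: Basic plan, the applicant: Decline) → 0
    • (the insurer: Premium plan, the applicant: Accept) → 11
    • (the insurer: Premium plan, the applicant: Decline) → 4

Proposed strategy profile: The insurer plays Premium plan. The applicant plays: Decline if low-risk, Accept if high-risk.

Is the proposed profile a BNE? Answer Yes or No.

The insurer plays Premium plan: E[Premium plan] = 7/10·(-8) + 3/10·(-4) = -34/5; E[Basic plan] = -41/10. Not best-responding. ✗
The applicant (risk level low-risk), facing Premium plan: Accept gives -6, Decline gives -7. Proposed Decline is not best — profitable deviation exists. ✗
The applicant (risk level high-risk), facing Premium plan: Accept gives 11, Decline gives 4. Proposed Accept is best. ✓

No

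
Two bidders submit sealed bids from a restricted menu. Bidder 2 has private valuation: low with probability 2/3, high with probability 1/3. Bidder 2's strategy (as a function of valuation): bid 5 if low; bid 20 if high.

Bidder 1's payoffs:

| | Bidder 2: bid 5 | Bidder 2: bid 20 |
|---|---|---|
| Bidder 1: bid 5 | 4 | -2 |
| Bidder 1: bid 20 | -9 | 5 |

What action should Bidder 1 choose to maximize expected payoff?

E[bid 5] = 2/3·(4) + 1/3·(-2) = 2
E[bid 20] = 2/3·(-9) + 1/3·(5) = -13/3
Best response: bid 5 (2 is the largest).

bid 5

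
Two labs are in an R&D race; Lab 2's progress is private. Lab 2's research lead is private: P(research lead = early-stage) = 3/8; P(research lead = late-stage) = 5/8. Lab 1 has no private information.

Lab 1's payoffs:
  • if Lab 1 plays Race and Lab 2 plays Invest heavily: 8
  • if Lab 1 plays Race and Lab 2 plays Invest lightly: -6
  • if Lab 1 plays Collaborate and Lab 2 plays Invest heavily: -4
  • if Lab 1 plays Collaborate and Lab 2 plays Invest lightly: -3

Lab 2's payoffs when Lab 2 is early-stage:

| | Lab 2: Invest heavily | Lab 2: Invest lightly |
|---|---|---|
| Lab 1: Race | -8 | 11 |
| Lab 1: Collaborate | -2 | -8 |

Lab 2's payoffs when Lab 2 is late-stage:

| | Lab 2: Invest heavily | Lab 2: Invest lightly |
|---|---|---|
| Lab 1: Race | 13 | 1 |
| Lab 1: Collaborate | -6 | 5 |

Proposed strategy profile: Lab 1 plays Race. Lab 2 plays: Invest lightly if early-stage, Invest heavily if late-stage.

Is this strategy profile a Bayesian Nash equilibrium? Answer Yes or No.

Yes

Lab 1 plays Race: E[Race] = 3/8·(-6) + 5/8·(8) = 11/4; E[Collaborate] = -29/8. Best-responding. ✓
Lab 2 (research lead early-stage), facing Race: Invest heavily gives -8, Invest lightly gives 11. Proposed Invest lightly is best. ✓
Lab 2 (research lead late-stage), facing Race: Invest heavily gives 13, Invest lightly gives 1. Proposed Invest heavily is best. ✓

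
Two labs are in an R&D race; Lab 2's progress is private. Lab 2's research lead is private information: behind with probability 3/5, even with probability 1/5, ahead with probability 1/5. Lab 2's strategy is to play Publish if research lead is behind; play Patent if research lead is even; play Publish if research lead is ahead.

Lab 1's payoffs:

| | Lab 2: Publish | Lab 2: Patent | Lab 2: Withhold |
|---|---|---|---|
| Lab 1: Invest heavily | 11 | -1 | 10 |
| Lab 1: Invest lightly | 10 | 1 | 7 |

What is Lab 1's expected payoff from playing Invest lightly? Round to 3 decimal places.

Take the expectation over Lab 2's research lead, weighting each type's action by its prior probability.
E[Invest lightly] = 3/5·10 + 1/5·1 + 1/5·10 = 6 + 1/5 + 2 = 41/5

8.200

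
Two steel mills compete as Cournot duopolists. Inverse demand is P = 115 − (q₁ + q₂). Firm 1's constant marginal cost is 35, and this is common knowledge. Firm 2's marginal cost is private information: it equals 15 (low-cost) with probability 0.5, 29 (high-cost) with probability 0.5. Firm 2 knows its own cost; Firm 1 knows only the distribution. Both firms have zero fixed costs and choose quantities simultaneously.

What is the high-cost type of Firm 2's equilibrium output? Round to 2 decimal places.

Type-c best response for Firm 2: q₂(c) = (115 − c)/2 − q₁/2.
Firm 1 maximizes expected profit; its first-order condition is 115 − 2q₁ − E[q₂] − 35 = 0.
Substituting E[q₂] and solving: E[c₂] = 22, so q₁ = (115 − 2·35 + 22)/3 = 22.3333.
q₂(high-cost) = (115 − 29 − 22.3333)/2 = 31.8333.

31.83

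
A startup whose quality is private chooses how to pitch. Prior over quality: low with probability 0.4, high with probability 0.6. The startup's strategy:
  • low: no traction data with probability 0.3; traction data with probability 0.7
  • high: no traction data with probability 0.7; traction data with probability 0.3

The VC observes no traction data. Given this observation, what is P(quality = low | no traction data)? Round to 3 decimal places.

0.222

Apply Bayes' rule using the sender's strategy as the likelihood.
P(no traction data) = 0.4·0.3 + 0.6·0.7 = 0.54
P(low | no traction data) = (0.4·0.3) / 0.54 = 0.12 / 0.54 = 0.222222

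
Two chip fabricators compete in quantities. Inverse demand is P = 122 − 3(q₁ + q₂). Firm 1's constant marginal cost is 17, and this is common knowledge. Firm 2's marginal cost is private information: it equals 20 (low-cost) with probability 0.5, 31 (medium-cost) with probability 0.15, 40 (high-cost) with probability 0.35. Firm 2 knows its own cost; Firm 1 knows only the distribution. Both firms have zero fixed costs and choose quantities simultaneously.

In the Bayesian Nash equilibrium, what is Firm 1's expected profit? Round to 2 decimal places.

503.97

Firm 2 with cost c maximizes (122 − 3(q₁+q₂) − c)·q₂, giving q₂(c) = (122 − c − 3q₁)/6.
E[c₂] = 0.5·20 + 0.15·31 + 0.35·40 = 28.65
Firm 1's FOC against E[q₂] yields q₁ = (122 − 2·17 + E[c₂])/9 = (122 − 34 + 28.65)/9 = 12.9611.
E[P] = 122 − 3·(q₁ + E[q₂]) = 55.8833; Firm 1's expected profit = (E[P] − 17)·q₁ = (55.8833 − 17)·12.9611 = 503.971.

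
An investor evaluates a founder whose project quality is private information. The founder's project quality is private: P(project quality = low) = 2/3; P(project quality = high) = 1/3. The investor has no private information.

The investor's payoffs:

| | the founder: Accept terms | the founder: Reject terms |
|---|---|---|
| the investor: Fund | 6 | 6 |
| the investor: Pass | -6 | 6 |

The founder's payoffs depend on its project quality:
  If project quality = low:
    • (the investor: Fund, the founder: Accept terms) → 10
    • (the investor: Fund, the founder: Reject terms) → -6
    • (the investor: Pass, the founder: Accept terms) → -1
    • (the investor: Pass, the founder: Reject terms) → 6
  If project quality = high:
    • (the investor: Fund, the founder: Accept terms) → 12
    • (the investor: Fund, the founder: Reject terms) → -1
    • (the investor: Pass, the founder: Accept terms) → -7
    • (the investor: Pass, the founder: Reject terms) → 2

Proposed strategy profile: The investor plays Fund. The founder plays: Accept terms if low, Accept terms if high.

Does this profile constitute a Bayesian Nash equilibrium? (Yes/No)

A profile is a BNE iff every type of every player is best-responding given beliefs about the other side.
The investor plays Fund: E[Fund] = 2/3·(6) + 1/3·(6) = 6; E[Pass] = -6. Best-responding. ✓
The founder (project quality low), facing Fund: Accept terms gives 10, Reject terms gives -6. Proposed Accept terms is best. ✓
The founder (project quality high), facing Fund: Accept terms gives 12, Reject terms gives -1. Proposed Accept terms is best. ✓

Yes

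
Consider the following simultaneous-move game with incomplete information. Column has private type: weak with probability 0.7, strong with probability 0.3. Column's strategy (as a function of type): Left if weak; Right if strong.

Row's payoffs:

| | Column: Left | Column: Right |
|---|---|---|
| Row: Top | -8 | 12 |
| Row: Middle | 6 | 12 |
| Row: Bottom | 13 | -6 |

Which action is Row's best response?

E[Top] = 0.7·(-8) + 0.3·(12) = -2
E[Middle] = 0.7·(6) + 0.3·(12) = 7.8
E[Bottom] = 0.7·(13) + 0.3·(-6) = 7.3
Best response: Middle (7.8 is the largest).

Middle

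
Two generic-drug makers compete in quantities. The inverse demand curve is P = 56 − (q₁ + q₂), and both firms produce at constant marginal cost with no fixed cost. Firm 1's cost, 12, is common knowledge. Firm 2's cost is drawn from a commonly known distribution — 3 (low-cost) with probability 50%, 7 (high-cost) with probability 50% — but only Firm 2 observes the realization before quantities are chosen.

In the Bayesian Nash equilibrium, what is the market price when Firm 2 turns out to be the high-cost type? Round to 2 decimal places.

25.33

Type-c best response for Firm 2: q₂(c) = (56 − c)/2 − q₁/2.
Firm 1 maximizes expected profit; its first-order condition is 56 − 2q₁ − E[q₂] − 12 = 0.
Substituting E[q₂] and solving: E[c₂] = 5, so q₁ = (56 − 2·12 + 5)/3 = 12.3333.
q₂(high-cost) = 18.3333, so P = 56 − (12.3333 + 18.3333) = 25.3333.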